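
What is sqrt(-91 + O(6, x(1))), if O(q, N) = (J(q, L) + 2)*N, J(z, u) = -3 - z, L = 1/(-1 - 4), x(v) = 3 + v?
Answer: I*sqrt(119) ≈ 10.909*I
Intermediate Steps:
L = -1/5 (L = 1/(-5) = -1/5 ≈ -0.20000)
O(q, N) = N*(-1 - q) (O(q, N) = ((-3 - q) + 2)*N = (-1 - q)*N = N*(-1 - q))
sqrt(-91 + O(6, x(1))) = sqrt(-91 - (3 + 1)*(1 + 6)) = sqrt(-91 - 1*4*7) = sqrt(-91 - 28) = sqrt(-119) = I*sqrt(119)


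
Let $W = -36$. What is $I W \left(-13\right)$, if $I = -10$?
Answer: $-4680$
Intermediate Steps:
$I W \left(-13\right) = \left(-10\right) \left(-36\right) \left(-13\right) = 360 \left(-13\right) = -4680$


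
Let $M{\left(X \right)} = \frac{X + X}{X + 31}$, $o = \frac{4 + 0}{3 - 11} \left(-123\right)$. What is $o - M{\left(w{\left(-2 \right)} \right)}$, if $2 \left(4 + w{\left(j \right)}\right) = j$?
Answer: $\frac{1609}{26} \approx 61.885$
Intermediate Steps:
$o = \frac{123}{2}$ ($o = \frac{4}{-8} \left(-123\right) = 4 \left(- \frac{1}{8}\right) \left(-123\right) = \left(- \frac{1}{2}\right) \left(-123\right) = \frac{123}{2} \approx 61.5$)
$w{\left(j \right)} = -4 + \frac{j}{2}$
$M{\left(X \right)} = \frac{2 X}{31 + X}$
$o - M{\left(w{\left(-2 \right)} \right)} = \frac{123}{2} - \frac{2 \left(-4 + \frac{1}{2} \left(-2\right)\right)}{31 + \left(-4 + \frac{1}{2} \left(-2\right)\right)} = \frac{123}{2} - \frac{2 \left(-4 - 1\right)}{31 - 5} = \frac{123}{2} - 2 \left(-5\right) \frac{1}{31 - 5} = \frac{123}{2} - 2 \left(-5\right) \frac{1}{26} = \frac{123}{2} - - \frac{5}{13} = \frac{123}{2} + \frac{5}{13} = \frac{1609}{26}$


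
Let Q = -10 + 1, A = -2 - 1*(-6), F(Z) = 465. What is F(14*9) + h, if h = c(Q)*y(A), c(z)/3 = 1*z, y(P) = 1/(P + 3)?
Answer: 3228/7 ≈ 461.14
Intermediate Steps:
A = 4 (A = -2 + 6 = 4)
y(P) = 1/(3 + P)
Q = -9
c(z) = 3*z (c(z) = 3*(1*z) = 3*z)
h = -27/7 (h = (3*(-9))/(3 + 4) = -27/7 ≈ -3.8571)
F(14*9) + h = 465 - 27/7 = 3228/7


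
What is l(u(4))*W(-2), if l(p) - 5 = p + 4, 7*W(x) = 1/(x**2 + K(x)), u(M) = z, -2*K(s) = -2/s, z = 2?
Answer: 22/49 ≈ 0.44898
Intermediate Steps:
K(s) = 1/s (K(s) = -(-1)/s = 1/s)
u(M) = 2
W(x) = 1/(7*(1/x + x**2)) (W(x) = 1/(7*(x**2 + 1/x)) = 1/(7*(1/x + x**2)))
l(p) = 9 + p (l(p) = 5 + (p + 4) = 5 + (4 + p) = 9 + p)
l(u(4))*W(-2) = (9 + 2)*((1/7)*(-2)/(1 + (-2)**3)) = 11*((1/7)*(-2)/(1 - 8)) = 11*((1/7)*(-2)/(-7)) = 11*((1/7)*(-2)*(-1/7)) = 11*(2/49) = 22/49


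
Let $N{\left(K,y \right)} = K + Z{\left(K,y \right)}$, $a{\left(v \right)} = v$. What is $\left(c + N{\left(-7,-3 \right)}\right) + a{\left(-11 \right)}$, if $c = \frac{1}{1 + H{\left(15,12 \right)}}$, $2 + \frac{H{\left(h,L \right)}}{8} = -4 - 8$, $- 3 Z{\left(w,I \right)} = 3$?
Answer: $- \frac{2110}{111} \approx -19.009$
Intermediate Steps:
$Z{\left(w,I \right)} = -1$ ($Z{\left(w,I \right)} = \left(- \frac{1}{3}\right) 3 = -1$)
$H{\left(h,L \right)} = -112$ ($H{\left(h,L \right)} = -16 + 8 \left(-4 - 8\right) = -16 + 8 \left(-12\right) = -16 - 96 = -112$)
$N{\left(K,y \right)} = -1 + K$ ($N{\left(K,y \right)} = K - 1 = -1 + K$)
$c = - \frac{1}{111}$ ($c = \frac{1}{1 - 112} = \frac{1}{-111} = - \frac{1}{111} \approx -0.009009$)
$\left(c + N{\left(-7,-3 \right)}\right) + a{\left(-11 \right)} = \left(- \frac{1}{111} - 8\right) - 11 = - \frac{889}{111} - 11 = - \frac{2110}{111}$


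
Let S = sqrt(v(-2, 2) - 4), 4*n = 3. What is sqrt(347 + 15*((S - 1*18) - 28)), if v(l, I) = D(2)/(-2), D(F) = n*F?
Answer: sqrt(-1372 + 30*I*sqrt(19))/2 ≈ 0.8816 + 18.541*I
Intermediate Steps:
n = 3/4 (n = (1/4)*3 = 3/4 ≈ 0.75000)
D(F) = 3*F/4
v(l, I) = -3/4 (v(l, I) = ((3/4)*2)/(-2) = (3/2)*(-1/2) = -3/4)
S = I*sqrt(19)/2 (S = sqrt(-3/4 - 4) = sqrt(-19/4) = I*sqrt(19)/2 ≈ 2.1795*I)
sqrt(347 + 15*((S - 1*18) - 28)) = sqrt(347 + 15*((I*sqrt(19)/2 - 1*18) - 28)) = sqrt(347 + 15*((I*sqrt(19)/2 - 18) - 28)) = sqrt(347 + 15*((-18 + I*sqrt(19)/2) - 28)) = sqrt(347 + 15*(-46 + I*sqrt(19)/2)) = sqrt(347 + (-690 + 15*I*sqrt(19)/2)) = sqrt(-343 + 15*I*sqrt(19)/2)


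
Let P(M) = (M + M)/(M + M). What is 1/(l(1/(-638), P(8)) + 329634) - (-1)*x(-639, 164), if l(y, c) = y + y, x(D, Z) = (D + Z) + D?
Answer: -117140714611/105153245 ≈ -1114.0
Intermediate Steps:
x(D, Z) = Z + 2*D
P(M) = 1 (P(M) = (2*M)/((2*M)) = (2*M)*(1/(2*M)) = 1)
l(y, c) = 2*y
1/(l(1/(-638), P(8)) + 329634) - (-1)*x(-639, 164) = 1/(2/(-638) + 329634) - (-1)*(164 + 2*(-639)) = 1/(2*(-1/638) + 329634) - (-1)*(164 - 1278) = 1/(-1/319 + 329634) - (-1)*(-1114) = 1/(105153245/319) - 1*1114 = 319/105153245 - 1114 = -117140714611/105153245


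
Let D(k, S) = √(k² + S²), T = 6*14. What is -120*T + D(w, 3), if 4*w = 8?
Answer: -10080 + √13 ≈ -10076.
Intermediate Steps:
w = 2 (w = (¼)*8 = 2)
T = 84
D(k, S) = √(S² + k²)
-120*T + D(w, 3) = -120*84 + √(3² + 2²) = -10080 + √(9 + 4) = -10080 + √13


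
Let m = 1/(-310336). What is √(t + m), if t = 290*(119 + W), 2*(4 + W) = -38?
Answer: √41894168304911/38792 ≈ 166.85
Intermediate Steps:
W = -23 (W = -4 + (½)*(-38) = -4 - 19 = -23)
t = 27840 (t = 290*(119 - 23) = 290*96 = 27840)
m = -1/310336 ≈ -3.2223e-6
√(t + m) = √(27840 - 1/310336) = √(8639754239/310336) = √41894168304911/38792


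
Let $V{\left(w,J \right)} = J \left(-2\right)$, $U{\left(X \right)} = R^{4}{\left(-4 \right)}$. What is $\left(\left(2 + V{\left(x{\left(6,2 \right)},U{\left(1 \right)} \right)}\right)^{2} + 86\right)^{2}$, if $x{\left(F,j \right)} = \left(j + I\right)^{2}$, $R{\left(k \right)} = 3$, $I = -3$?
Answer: $659770596$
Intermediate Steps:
$x{\left(F,j \right)} = \left(-3 + j\right)^{2}$ ($x{\left(F,j \right)} = \left(j - 3\right)^{2} = \left(-3 + j\right)^{2}$)
$U{\left(X \right)} = 81$ ($U{\left(X \right)} = 3^{4} = 81$)
$V{\left(w,J \right)} = - 2 J$
$\left(\left(2 + V{\left(x{\left(6,2 \right)},U{\left(1 \right)} \right)}\right)^{2} + 86\right)^{2} = \left(\left(2 - 162\right)^{2} + 86\right)^{2} = \left(\left(-160\right)^{2} + 86\right)^{2} = \left(25600 + 86\right)^{2} = 25686^{2} = 659770596$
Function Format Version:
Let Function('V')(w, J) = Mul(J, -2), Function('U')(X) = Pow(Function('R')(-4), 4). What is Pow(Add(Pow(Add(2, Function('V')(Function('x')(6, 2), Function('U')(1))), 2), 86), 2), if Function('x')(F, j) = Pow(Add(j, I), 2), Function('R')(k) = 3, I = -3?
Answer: 659770596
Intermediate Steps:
Function('x')(F, j) = Pow(Add(-3, j), 2) (Function('x')(F, j) = Pow(Add(j, -3), 2) = Pow(Add(-3, j), 2))
Function('U')(X) = 81 (Function('U')(X) = Pow(3, 4) = 81)
Function('V')(w, J) = Mul(-2, J)
Pow(Add(Pow(Add(2, Function('V')(Function('x')(6, 2), Function('U')(1))), 2), 86), 2) = Pow(Add(Pow(Add(2, Mul(-2, 81)), 2), 86), 2) = Pow(Add(Pow(Add(2, -162), 2), 86), 2) = Pow(Add(Pow(-160, 2), 86), 2) = Pow(Add(25600, 86), 2) = Pow(25686, 2) = 659770596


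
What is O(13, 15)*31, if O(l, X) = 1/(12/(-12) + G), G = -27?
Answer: -31/28 ≈ -1.1071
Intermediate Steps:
O(l, X) = -1/28 (O(l, X) = 1/(12/(-12) - 27) = 1/(12*(-1/12) - 27) = 1/(-1 - 27) = 1/(-28) = -1/28)
O(13, 15)*31 = -1/28*31 = -31/28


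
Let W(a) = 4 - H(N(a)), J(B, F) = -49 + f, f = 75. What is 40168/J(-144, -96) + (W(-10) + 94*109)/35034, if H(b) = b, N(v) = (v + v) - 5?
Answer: 234585477/151814 ≈ 1545.2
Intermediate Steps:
J(B, F) = 26 (J(B, F) = -49 + 75 = 26)
N(v) = -5 + 2*v (N(v) = 2*v - 5 = -5 + 2*v)
W(a) = 9 - 2*a (W(a) = 4 - (-5 + 2*a) = 4 + (5 - 2*a) = 9 - 2*a)
40168/J(-144, -96) + (W(-10) + 94*109)/35034 = 40168/26 + ((9 - 2*(-10)) + 94*109)/35034 = 40168*(1/26) + ((9 + 20) + 10246)*(1/35034) = 20084/13 + (29 + 10246)*(1/35034) = 20084/13 + 10275*(1/35034) = 20084/13 + 3425/11678 = 234585477/151814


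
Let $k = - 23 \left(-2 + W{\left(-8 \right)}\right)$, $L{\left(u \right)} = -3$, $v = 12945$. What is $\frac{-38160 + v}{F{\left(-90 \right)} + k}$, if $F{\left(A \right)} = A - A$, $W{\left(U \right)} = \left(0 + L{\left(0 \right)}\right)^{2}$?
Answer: $\frac{25215}{161} \approx 156.61$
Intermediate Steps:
$W{\left(U \right)} = 9$ ($W{\left(U \right)} = \left(0 - 3\right)^{2} = \left(-3\right)^{2} = 9$)
$k = -161$ ($k = - 23 \left(-2 + 9\right) = \left(-23\right) 7 = -161$)
$F{\left(A \right)} = 0$
$\frac{-38160 + v}{F{\left(-90 \right)} + k} = \frac{-38160 + 12945}{0 - 161} = - \frac{25215}{-161} = \left(-25215\right) \left(- \frac{1}{161}\right) = \frac{25215}{161}$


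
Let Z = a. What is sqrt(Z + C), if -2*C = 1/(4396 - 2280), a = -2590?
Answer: I*sqrt(21921762)/92 ≈ 50.892*I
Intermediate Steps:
Z = -2590
C = -1/4232 (C = -1/(2*(4396 - 2280)) = -1/2/2116 = -1/2*1/2116 = -1/4232 ≈ -0.00023629)
sqrt(Z + C) = sqrt(-2590 - 1/4232) = sqrt(-10960881/4232) = I*sqrt(21921762)/92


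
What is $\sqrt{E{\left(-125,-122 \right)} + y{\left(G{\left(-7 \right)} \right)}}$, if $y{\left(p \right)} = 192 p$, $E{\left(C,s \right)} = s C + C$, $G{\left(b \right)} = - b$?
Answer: $\sqrt{16469} \approx 128.33$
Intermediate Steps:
$E{\left(C,s \right)} = C + C s$ ($E{\left(C,s \right)} = C s + C = C + C s$)
$\sqrt{E{\left(-125,-122 \right)} + y{\left(G{\left(-7 \right)} \right)}} = \sqrt{- 125 \left(1 - 122\right) + 192 \left(\left(-1\right) \left(-7\right)\right)} = \sqrt{\left(-125\right) \left(-121\right) + 192 \cdot 7} = \sqrt{15125 + 1344} = \sqrt{16469}$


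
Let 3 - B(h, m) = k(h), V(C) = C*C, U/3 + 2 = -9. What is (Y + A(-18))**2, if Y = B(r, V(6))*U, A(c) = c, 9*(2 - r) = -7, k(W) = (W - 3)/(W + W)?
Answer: 8749764/625 ≈ 14000.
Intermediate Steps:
U = -33 (U = -6 + 3*(-9) = -6 - 27 = -33)
k(W) = (-3 + W)/(2*W) (k(W) = (-3 + W)/((2*W)) = (-3 + W)*(1/(2*W)) = (-3 + W)/(2*W))
r = 25/9 (r = 2 - 1/9*(-7) = 2 + 7/9 = 25/9 ≈ 2.7778)
V(C) = C**2
B(h, m) = 3 - (-3 + h)/(2*h)
Y = -2508/25 (Y = ((3 + 5*(25/9))/(2*(25/9)))*(-33) = ((1/2)*(9/25)*(3 + 125/9))*(-33) = ((1/2)*(9/25)*(152/9))*(-33) = (76/25)*(-33) = -2508/25 ≈ -100.32)
(Y + A(-18))**2 = (-2508/25 - 18)**2 = (-2958/25)**2 = 8749764/625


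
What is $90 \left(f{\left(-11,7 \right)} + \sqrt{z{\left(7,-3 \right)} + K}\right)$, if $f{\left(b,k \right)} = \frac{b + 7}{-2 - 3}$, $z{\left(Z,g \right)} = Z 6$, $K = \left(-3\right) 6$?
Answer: $72 + 180 \sqrt{6} \approx 512.91$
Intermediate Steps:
$K = -18$
$z{\left(Z,g \right)} = 6 Z$
$f{\left(b,k \right)} = - \frac{7}{5} - \frac{b}{5}$ ($f{\left(b,k \right)} = \frac{7 + b}{-5} = \left(7 + b\right) \left(- \frac{1}{5}\right) = - \frac{7}{5} - \frac{b}{5}$)
$90 \left(f{\left(-11,7 \right)} + \sqrt{z{\left(7,-3 \right)} + K}\right) = 90 \left(\left(- \frac{7}{5} - - \frac{11}{5}\right) + \sqrt{6 \cdot 7 - 18}\right) = 90 \left(\left(- \frac{7}{5} + \frac{11}{5}\right) + \sqrt{42 - 18}\right) = 90 \left(\frac{4}{5} + \sqrt{24}\right) = 90 \left(\frac{4}{5} + 2 \sqrt{6}\right) = 72 + 180 \sqrt{6}$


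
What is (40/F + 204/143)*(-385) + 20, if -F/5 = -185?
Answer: -262568/481 ≈ -545.88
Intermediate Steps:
F = 925 (F = -5*(-185) = 925)
(40/F + 204/143)*(-385) + 20 = (40/925 + 204/143)*(-385) + 20 = (40*(1/925) + 204*(1/143))*(-385) + 20 = (8/185 + 204/143)*(-385) + 20 = (38884/26455)*(-385) + 20 = -272188/481 + 20 = -262568/481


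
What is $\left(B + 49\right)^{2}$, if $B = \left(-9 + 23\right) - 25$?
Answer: $1444$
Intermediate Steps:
$B = -11$ ($B = 14 - 25 = -11$)
$\left(B + 49\right)^{2} = \left(-11 + 49\right)^{2} = 38^{2} = 1444$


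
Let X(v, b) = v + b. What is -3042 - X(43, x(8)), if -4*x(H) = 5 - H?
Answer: -12343/4 ≈ -3085.8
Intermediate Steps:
x(H) = -5/4 + H/4 (x(H) = -(5 - H)/4 = -5/4 + H/4)
X(v, b) = b + v
-3042 - X(43, x(8)) = -3042 - ((-5/4 + (¼)*8) + 43) = -3042 - ((-5/4 + 2) + 43) = -3042 - (¾ + 43) = -3042 - 1*175/4 = -3042 - 175/4 = -12343/4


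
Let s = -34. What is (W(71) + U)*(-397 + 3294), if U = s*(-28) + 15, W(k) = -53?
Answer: 2647858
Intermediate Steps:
U = 967 (U = -34*(-28) + 15 = 952 + 15 = 967)
(W(71) + U)*(-397 + 3294) = (-53 + 967)*(-397 + 3294) = 914*2897 = 2647858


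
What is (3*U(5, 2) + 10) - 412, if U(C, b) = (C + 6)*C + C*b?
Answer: -207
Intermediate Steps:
U(C, b) = C*b + C*(6 + C) (U(C, b) = (6 + C)*C + C*b = C*(6 + C) + C*b = C*b + C*(6 + C))
(3*U(5, 2) + 10) - 412 = (3*(5*(6 + 5 + 2)) + 10) - 412 = (3*(5*13) + 10) - 412 = (3*65 + 10) - 412 = (195 + 10) - 412 = 205 - 412 = -207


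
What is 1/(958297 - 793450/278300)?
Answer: 5566/5333865233 ≈ 1.0435e-6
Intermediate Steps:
1/(958297 - 793450/278300) = 1/(958297 - 793450*1/278300) = 1/(958297 - 15869/5566) = 1/(5333865233/5566) = 5566/5333865233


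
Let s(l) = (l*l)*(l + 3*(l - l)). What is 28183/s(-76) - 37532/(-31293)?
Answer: 820721927/722993472 ≈ 1.1352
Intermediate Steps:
s(l) = l³ (s(l) = l²*(l + 3*0) = l²*(l + 0) = l²*l = l³)
28183/s(-76) - 37532/(-31293) = 28183/((-76)³) - 37532/(-31293) = 28183/(-438976) - 37532*(-1/31293) = 28183*(-1/438976) + 37532/31293 = -28183/438976 + 37532/31293 = 820721927/722993472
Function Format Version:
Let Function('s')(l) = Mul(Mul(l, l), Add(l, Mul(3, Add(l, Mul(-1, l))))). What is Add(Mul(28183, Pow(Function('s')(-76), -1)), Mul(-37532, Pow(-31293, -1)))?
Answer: Rational(820721927, 722993472) ≈ 1.1352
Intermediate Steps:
Function('s')(l) = Pow(l, 3) (Function('s')(l) = Mul(Pow(l, 2), Add(l, Mul(3, 0))) = Mul(Pow(l, 2), Add(l, 0)) = Mul(Pow(l, 2), l) = Pow(l, 3))
Add(Mul(28183, Pow(Function('s')(-76), -1)), Mul(-37532, Pow(-31293, -1))) = Add(Mul(28183, Pow(Pow(-76, 3), -1)), Mul(-37532, Pow(-31293, -1))) = Add(Mul(28183, Pow(-438976, -1)), Mul(-37532, Rational(-1, 31293))) = Add(Mul(28183, Rational(-1, 438976)), Rational(37532, 31293)) = Add(Rational(-28183, 438976), Rational(37532, 31293)) = Rational(820721927, 722993472)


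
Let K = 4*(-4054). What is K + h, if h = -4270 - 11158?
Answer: -31644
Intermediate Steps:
h = -15428
K = -16216
K + h = -16216 - 15428 = -31644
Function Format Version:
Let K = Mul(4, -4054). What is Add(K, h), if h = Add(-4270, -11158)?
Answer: -31644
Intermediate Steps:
h = -15428
K = -16216
Add(K, h) = Add(-16216, -15428) = -31644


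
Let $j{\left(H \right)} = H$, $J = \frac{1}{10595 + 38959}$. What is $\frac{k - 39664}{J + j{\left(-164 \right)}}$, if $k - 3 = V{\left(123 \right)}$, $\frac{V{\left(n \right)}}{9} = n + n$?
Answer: $\frac{1855648638}{8126855} \approx 228.34$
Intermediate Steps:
$V{\left(n \right)} = 18 n$ ($V{\left(n \right)} = 9 \left(n + n\right) = 9 \cdot 2 n = 18 n$)
$J = \frac{1}{49554} \approx 2.018 \cdot 10^{-5}$
$k = 2217$ ($k = 3 + 18 \cdot 123 = 3 + 2214 = 2217$)
$\frac{k - 39664}{J + j{\left(-164 \right)}} = \frac{2217 - 39664}{\frac{1}{49554} - 164} = - \frac{37447}{- \frac{8126855}{49554}} = \left(-37447\right) \left(- \frac{49554}{8126855}\right) = \frac{1855648638}{8126855}$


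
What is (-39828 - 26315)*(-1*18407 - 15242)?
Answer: 2225645807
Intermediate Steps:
(-39828 - 26315)*(-1*18407 - 15242) = -66143*(-18407 - 15242) = -66143*(-33649) = 2225645807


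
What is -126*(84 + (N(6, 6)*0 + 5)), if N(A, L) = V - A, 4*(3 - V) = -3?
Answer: -11214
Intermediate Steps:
V = 15/4 (V = 3 - ¼*(-3) = 3 + ¾ = 15/4 ≈ 3.7500)
N(A, L) = 15/4 - A
-126*(84 + (N(6, 6)*0 + 5)) = -126*(84 + ((15/4 - 1*6)*0 + 5)) = -126*(84 + ((15/4 - 6)*0 + 5)) = -126*(84 + (-9/4*0 + 5)) = -126*(84 + (0 + 5)) = -126*(84 + 5) = -126*89 = -11214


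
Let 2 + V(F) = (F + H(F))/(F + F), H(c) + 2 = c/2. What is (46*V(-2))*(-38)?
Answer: 1311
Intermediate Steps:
H(c) = -2 + c/2
V(F) = -2 + (-2 + 3*F/2)/(2*F) (V(F) = -2 + (F + (-2 + F/2))/(F + F) = -2 + (-2 + 3*F/2)/((2*F)) = -2 + (-2 + 3*F/2)*(1/(2*F)) = -2 + (-2 + 3*F/2)/(2*F))
(46*V(-2))*(-38) = (46*(-5/4 - 1/(-2)))*(-38) = (46*(-5/4 - 1*(-1/2)))*(-38) = (46*(-5/4 + 1/2))*(-38) = (46*(-3/4))*(-38) = -69/2*(-38) = 1311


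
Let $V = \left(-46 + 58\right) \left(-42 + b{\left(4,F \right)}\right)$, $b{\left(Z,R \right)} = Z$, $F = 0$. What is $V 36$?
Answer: $-16416$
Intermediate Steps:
$V = -456$ ($V = \left(-46 + 58\right) \left(-42 + 4\right) = 12 \left(-38\right) = -456$)
$V 36 = \left(-456\right) 36 = -16416$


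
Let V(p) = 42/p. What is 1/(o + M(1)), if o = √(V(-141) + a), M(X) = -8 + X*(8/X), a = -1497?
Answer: -I*√3307531/70373 ≈ -0.025843*I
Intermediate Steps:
M(X) = 0 (M(X) = -8 + 8 = 0)
o = I*√3307531/47 (o = √(42/(-141) - 1497) = √(42*(-1/141) - 1497) = √(-14/47 - 1497) = √(-70373/47) = I*√3307531/47 ≈ 38.695*I)
1/(o + M(1)) = 1/(I*√3307531/47 + 0) = 1/(I*√3307531/47) = -I*√3307531/70373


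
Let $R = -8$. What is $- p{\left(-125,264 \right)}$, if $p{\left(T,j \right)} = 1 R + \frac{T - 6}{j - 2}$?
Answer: $\frac{17}{2} \approx 8.5$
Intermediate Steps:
$p{\left(T,j \right)} = -8 + \frac{-6 + T}{-2 + j}$ ($p{\left(T,j \right)} = 1 \left(-8\right) + \frac{T - 6}{j - 2} = -8 + \frac{-6 + T}{-2 + j}$)
$- p{\left(-125,264 \right)} = - \frac{10 - 125 - 2112}{-2 + 264} = - \frac{10 - 125 - 2112}{262} = - \frac{-2227}{262} = \left(-1\right) \left(- \frac{17}{2}\right) = \frac{17}{2}$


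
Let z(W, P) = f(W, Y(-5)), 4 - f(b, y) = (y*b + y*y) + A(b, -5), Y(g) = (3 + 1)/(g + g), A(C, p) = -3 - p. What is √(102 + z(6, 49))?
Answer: 4*√166/5 ≈ 10.307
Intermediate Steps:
Y(g) = 2/g (Y(g) = 4/((2*g)) = 4*(1/(2*g)) = 2/g)
f(b, y) = 2 - y² - b*y (f(b, y) = 4 - ((y*b + y*y) + (-3 - 1*(-5))) = 4 - ((b*y + y²) + (-3 + 5)) = 4 - ((y² + b*y) + 2) = 4 - (2 + y² + b*y) = 4 + (-2 - y² - b*y) = 2 - y² - b*y)
z(W, P) = 46/25 + 2*W/5 (z(W, P) = 2 - (2/(-5))² - W*2/(-5) = 2 - (2*(-⅕))² - W*2*(-⅕) = 2 - (-⅖)² - 1*W*(-⅖) = 2 - 1*4/25 + 2*W/5 = 2 - 4/25 + 2*W/5 = 46/25 + 2*W/5)
√(102 + z(6, 49)) = √(102 + (46/25 + (⅖)*6)) = √(102 + (46/25 + 12/5)) = √(102 + 106/25) = √(2656/25) = 4*√166/5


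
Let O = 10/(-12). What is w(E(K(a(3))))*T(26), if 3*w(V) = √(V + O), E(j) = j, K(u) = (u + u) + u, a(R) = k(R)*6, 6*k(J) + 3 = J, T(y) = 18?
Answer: I*√30 ≈ 5.4772*I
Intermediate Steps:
k(J) = -½ + J/6
O = -⅚ (O = 10*(-1/12) = -⅚ ≈ -0.83333)
a(R) = -3 + R (a(R) = (-½ + R/6)*6 = -3 + R)
K(u) = 3*u (K(u) = 2*u + u = 3*u)
w(V) = √(-⅚ + V)/3 (w(V) = √(V - ⅚)/3 = √(-⅚ + V)/3)
w(E(K(a(3))))*T(26) = (√(-30 + 36*(3*(-3 + 3)))/18)*18 = (√(-30 + 36*(3*0))/18)*18 = (√(-30 + 36*0)/18)*18 = (√(-30 + 0)/18)*18 = (√(-30)/18)*18 = ((I*√30)/18)*18 = (I*√30/18)*18 = I*√30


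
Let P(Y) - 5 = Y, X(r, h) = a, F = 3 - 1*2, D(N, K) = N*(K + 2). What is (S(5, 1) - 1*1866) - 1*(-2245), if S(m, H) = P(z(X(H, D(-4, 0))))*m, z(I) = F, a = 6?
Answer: 409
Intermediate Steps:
D(N, K) = N*(2 + K)
F = 1 (F = 3 - 2 = 1)
X(r, h) = 6
z(I) = 1
P(Y) = 5 + Y
S(m, H) = 6*m (S(m, H) = (5 + 1)*m = 6*m)
(S(5, 1) - 1*1866) - 1*(-2245) = (6*5 - 1*1866) - 1*(-2245) = (30 - 1866) + 2245 = -1836 + 2245 = 409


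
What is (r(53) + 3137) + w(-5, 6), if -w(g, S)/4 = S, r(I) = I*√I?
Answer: 3113 + 53*√53 ≈ 3498.8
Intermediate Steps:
r(I) = I^(3/2)
w(g, S) = -4*S
(r(53) + 3137) + w(-5, 6) = (53^(3/2) + 3137) - 4*6 = (53*√53 + 3137) - 24 = (3137 + 53*√53) - 24 = 3113 + 53*√53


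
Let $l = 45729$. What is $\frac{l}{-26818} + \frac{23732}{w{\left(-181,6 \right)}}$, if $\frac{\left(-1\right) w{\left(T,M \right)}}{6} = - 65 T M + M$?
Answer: $- \frac{23592160}{13395591} \approx -1.7612$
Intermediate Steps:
$w{\left(T,M \right)} = - 6 M + 390 M T$ ($w{\left(T,M \right)} = - 6 \left(- 65 T M + M\right) = - 6 \left(- 65 M T + M\right) = - 6 \left(M - 65 M T\right) = - 6 M + 390 M T$)
$\frac{l}{-26818} + \frac{23732}{w{\left(-181,6 \right)}} = \frac{45729}{-26818} + \frac{23732}{6 \cdot 6 \left(-1 + 65 \left(-181\right)\right)} = 45729 \left(- \frac{1}{26818}\right) + \frac{23732}{6 \cdot 6 \left(-1 - 11765\right)} = - \frac{45729}{26818} + \frac{23732}{6 \cdot 6 \left(-11766\right)} = - \frac{45729}{26818} + \frac{23732}{-423576} = - \frac{45729}{26818} + 23732 \left(- \frac{1}{423576}\right) = - \frac{45729}{26818} - \frac{5933}{105894} = - \frac{23592160}{13395591}$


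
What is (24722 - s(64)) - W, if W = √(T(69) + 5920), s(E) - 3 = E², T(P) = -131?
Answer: 20623 - √5789 ≈ 20547.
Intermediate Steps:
s(E) = 3 + E²
W = √5789 (W = √(-131 + 5920) = √5789 ≈ 76.085)
(24722 - s(64)) - W = (24722 - (3 + 64²)) - √5789 = (24722 - (3 + 4096)) - √5789 = (24722 - 1*4099) - √5789 = (24722 - 4099) - √5789 = 20623 - √5789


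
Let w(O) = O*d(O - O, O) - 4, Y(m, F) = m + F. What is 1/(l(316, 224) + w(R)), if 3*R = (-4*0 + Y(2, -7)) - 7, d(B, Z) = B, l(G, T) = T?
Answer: 1/220 ≈ 0.0045455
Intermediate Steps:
Y(m, F) = F + m
R = -4 (R = ((-4*0 + (-7 + 2)) - 7)/3 = ((0 - 5) - 7)/3 = (-5 - 7)/3 = (1/3)*(-12) = -4)
w(O) = -4 (w(O) = O*(O - O) - 4 = O*0 - 4 = 0 - 4 = -4)
1/(l(316, 224) + w(R)) = 1/(224 - 4) = 1/220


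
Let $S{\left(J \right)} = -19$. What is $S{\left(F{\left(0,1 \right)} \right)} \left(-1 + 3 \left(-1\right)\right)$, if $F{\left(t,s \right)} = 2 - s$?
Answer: $76$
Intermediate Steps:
$S{\left(F{\left(0,1 \right)} \right)} \left(-1 + 3 \left(-1\right)\right) = - 19 \left(-1 + 3 \left(-1\right)\right) = - 19 \left(-1 - 3\right) = \left(-19\right) \left(-4\right) = 76$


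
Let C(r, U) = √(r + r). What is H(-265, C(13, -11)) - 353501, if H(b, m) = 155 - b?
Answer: -353081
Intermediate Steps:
C(r, U) = √2*√r (C(r, U) = √(2*r) = √2*√r)
H(-265, C(13, -11)) - 353501 = (155 - 1*(-265)) - 353501 = (155 + 265) - 353501 = 420 - 353501 = -353081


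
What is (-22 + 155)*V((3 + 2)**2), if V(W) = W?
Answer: 3325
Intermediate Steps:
(-22 + 155)*V((3 + 2)**2) = (-22 + 155)*(3 + 2)**2 = 133*5**2 = 133*25 = 3325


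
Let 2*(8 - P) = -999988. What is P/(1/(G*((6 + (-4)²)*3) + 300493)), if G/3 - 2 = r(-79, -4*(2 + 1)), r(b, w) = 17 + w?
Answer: 150940103758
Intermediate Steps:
P = 500002 (P = 8 - ½*(-999988) = 8 + 499994 = 500002)
G = 21 (G = 6 + 3*(17 - 4*(2 + 1)) = 6 + 3*(17 - 4*3) = 6 + 3*(17 - 12) = 6 + 3*5 = 6 + 15 = 21)
P/(1/(G*((6 + (-4)²)*3) + 300493)) = 500002/(1/(21*((6 + (-4)²)*3) + 300493)) = 500002/(1/(21*((6 + 16)*3) + 300493)) = 500002/(1/(21*(22*3) + 300493)) = 500002/(1/(21*66 + 300493)) = 500002/(1/(1386 + 300493)) = 500002/(1/301879) = 500002*301879 = 150940103758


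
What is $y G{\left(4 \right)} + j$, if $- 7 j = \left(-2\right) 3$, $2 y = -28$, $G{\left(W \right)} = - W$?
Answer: $\frac{398}{7} \approx 56.857$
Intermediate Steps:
$y = -14$ ($y = \frac{1}{2} \left(-28\right) = -14$)
$j = \frac{6}{7}$ ($j = - \frac{\left(-2\right) 3}{7} = \left(- \frac{1}{7}\right) \left(-6\right) = \frac{6}{7} \approx 0.85714$)
$y G{\left(4 \right)} + j = - 14 \left(\left(-1\right) 4\right) + \frac{6}{7} = \left(-14\right) \left(-4\right) + \frac{6}{7} = 56 + \frac{6}{7} = \frac{398}{7}$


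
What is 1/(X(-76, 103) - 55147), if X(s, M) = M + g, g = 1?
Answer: -1/55043 ≈ -1.8168e-5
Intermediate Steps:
X(s, M) = 1 + M (X(s, M) = M + 1 = 1 + M)
1/(X(-76, 103) - 55147) = 1/((1 + 103) - 55147) = 1/(104 - 55147) = 1/(-55043) = -1/55043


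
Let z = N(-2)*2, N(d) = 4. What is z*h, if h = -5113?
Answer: -40904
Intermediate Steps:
z = 8 (z = 4*2 = 8)
z*h = 8*(-5113) = -40904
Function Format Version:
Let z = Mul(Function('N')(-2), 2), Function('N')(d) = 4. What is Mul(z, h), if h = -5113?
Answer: -40904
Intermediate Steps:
z = 8 (z = Mul(4, 2) = 8)
Mul(z, h) = Mul(8, -5113) = -40904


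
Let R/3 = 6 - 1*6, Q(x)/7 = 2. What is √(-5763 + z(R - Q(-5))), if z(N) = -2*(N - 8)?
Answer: I*√5719 ≈ 75.624*I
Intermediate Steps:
Q(x) = 14 (Q(x) = 7*2 = 14)
R = 0 (R = 3*(6 - 1*6) = 3*(6 - 6) = 3*0 = 0)
z(N) = 16 - 2*N (z(N) = -2*(-8 + N) = 16 - 2*N)
√(-5763 + z(R - Q(-5))) = √(-5763 + (16 - 2*(0 - 1*14))) = √(-5763 + (16 - 2*(0 - 14))) = √(-5763 + (16 - 2*(-14))) = √(-5763 + (16 + 28)) = √(-5763 + 44) = √(-5719) = I*√5719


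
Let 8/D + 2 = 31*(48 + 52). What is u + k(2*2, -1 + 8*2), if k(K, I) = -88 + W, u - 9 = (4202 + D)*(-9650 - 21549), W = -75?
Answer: -203071472044/1549 ≈ -1.3110e+8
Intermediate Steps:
D = 4/1549 (D = 8/(-2 + 31*(48 + 52)) = 8/(-2 + 31*100) = 8/(-2 + 3100) = 8/3098 = 8*(1/3098) = 4/1549 ≈ 0.0025823)
u = -203071219557/1549 (u = 9 + (4202 + 4/1549)*(-9650 - 21549) = 9 + (6508902/1549)*(-31199) = 9 - 203071233498/1549 = -203071219557/1549 ≈ -1.3110e+8)
k(K, I) = -163 (k(K, I) = -88 - 75 = -163)
u + k(2*2, -1 + 8*2) = -203071219557/1549 - 163 = -203071472044/1549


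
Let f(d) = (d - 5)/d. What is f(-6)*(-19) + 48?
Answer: 79/6 ≈ 13.167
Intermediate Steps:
f(d) = (-5 + d)/d
f(-6)*(-19) + 48 = ((-5 - 6)/(-6))*(-19) + 48 = -1/6*(-11)*(-19) + 48 = (11/6)*(-19) + 48 = -209/6 + 48 = 79/6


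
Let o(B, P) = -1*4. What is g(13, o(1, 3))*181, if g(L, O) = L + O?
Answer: 1629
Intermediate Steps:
o(B, P) = -4
g(13, o(1, 3))*181 = (13 - 4)*181 = 9*181 = 1629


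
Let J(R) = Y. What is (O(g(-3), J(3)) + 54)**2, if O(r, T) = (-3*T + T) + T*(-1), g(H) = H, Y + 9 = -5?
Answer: 9216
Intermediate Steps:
Y = -14 (Y = -9 - 5 = -14)
J(R) = -14
O(r, T) = -3*T (O(r, T) = -2*T - T = -3*T)
(O(g(-3), J(3)) + 54)**2 = (-3*(-14) + 54)**2 = (42 + 54)**2 = 96**2 = 9216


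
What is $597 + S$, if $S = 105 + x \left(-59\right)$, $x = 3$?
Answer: $525$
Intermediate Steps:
$S = -72$ ($S = 105 + 3 \left(-59\right) = 105 - 177 = -72$)
$597 + S = 597 - 72 = 525$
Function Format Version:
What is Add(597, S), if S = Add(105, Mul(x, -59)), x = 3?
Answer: 525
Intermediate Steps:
S = -72 (S = Add(105, Mul(3, -59)) = Add(105, -177) = -72)
Add(597, S) = Add(597, -72) = 525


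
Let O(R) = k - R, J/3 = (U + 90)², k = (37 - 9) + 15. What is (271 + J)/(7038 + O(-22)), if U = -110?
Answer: 1471/7103 ≈ 0.20710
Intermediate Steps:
k = 43 (k = 28 + 15 = 43)
J = 1200 (J = 3*(-110 + 90)² = 3*(-20)² = 3*400 = 1200)
O(R) = 43 - R
(271 + J)/(7038 + O(-22)) = (271 + 1200)/(7038 + (43 - 1*(-22))) = 1471/(7038 + (43 + 22)) = 1471/(7038 + 65) = 1471/7103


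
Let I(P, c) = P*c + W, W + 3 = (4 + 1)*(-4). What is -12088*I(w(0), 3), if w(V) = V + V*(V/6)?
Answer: 278024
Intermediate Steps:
W = -23 (W = -3 + (4 + 1)*(-4) = -3 + 5*(-4) = -3 - 20 = -23)
w(V) = V + V²/6 (w(V) = V + V*(V*(⅙)) = V + V*(V/6) = V + V²/6)
I(P, c) = -23 + P*c (I(P, c) = P*c - 23 = -23 + P*c)
-12088*I(w(0), 3) = -12088*(-23 + ((⅙)*0*(6 + 0))*3) = -12088*(-23 + ((⅙)*0*6)*3) = -12088*(-23 + 0*3) = -12088*(-23 + 0) = -12088*(-23) = 278024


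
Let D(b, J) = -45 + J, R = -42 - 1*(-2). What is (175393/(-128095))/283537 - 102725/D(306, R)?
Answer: 43893391680382/36319672015 ≈ 1208.5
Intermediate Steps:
R = -40 (R = -42 + 2 = -40)
(175393/(-128095))/283537 - 102725/D(306, R) = (175393/(-128095))/283537 - 102725/(-45 - 40) = (175393*(-1/128095))*(1/283537) - 102725/(-85) = -175393/128095*1/283537 - 102725*(-1/85) = -175393/36319672015 + 20545/17 = 43893391680382/36319672015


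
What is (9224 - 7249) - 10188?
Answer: -8213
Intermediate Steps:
(9224 - 7249) - 10188 = 1975 - 10188 = -8213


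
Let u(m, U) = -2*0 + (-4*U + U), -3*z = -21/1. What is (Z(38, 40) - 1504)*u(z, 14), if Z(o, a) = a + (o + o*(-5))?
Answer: 67872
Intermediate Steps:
z = 7 (z = -(-7)/1 = -(-7) = -1/3*(-21) = 7)
u(m, U) = -3*U (u(m, U) = 0 - 3*U = -3*U)
Z(o, a) = a - 4*o (Z(o, a) = a + (o - 5*o) = a - 4*o)
(Z(38, 40) - 1504)*u(z, 14) = ((40 - 4*38) - 1504)*(-3*14) = ((40 - 152) - 1504)*(-42) = (-112 - 1504)*(-42) = -1616*(-42) = 67872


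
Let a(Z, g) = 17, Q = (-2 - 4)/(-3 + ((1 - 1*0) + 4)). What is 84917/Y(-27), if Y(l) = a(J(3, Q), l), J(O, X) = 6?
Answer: 84917/17 ≈ 4995.1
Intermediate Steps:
Q = -3 (Q = -6/(-3 + ((1 + 0) + 4)) = -6/(-3 + (1 + 4)) = -6/(-3 + 5) = -6/2 = -6*½ = -3)
Y(l) = 17
84917/Y(-27) = 84917/17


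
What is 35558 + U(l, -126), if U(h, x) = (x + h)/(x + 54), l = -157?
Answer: 2560459/72 ≈ 35562.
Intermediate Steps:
U(h, x) = (h + x)/(54 + x)
35558 + U(l, -126) = 35558 + (-157 - 126)/(54 - 126) = 35558 - 283/(-72) = 35558 - 1/72*(-283) = 35558 + 283/72 = 2560459/72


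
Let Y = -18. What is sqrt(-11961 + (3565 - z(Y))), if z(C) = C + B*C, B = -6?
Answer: I*sqrt(8486) ≈ 92.12*I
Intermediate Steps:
z(C) = -5*C (z(C) = C - 6*C = -5*C)
sqrt(-11961 + (3565 - z(Y))) = sqrt(-11961 + (3565 - (-5)*(-18))) = sqrt(-11961 + (3565 - 1*90)) = sqrt(-11961 + (3565 - 90)) = sqrt(-11961 + 3475) = sqrt(-8486) = I*sqrt(8486)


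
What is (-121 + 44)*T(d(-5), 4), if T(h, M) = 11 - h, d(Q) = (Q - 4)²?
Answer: 5390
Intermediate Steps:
d(Q) = (-4 + Q)²
(-121 + 44)*T(d(-5), 4) = (-121 + 44)*(11 - (-4 - 5)²) = -77*(11 - 1*(-9)²) = -77*(11 - 1*81) = -77*(11 - 81) = -77*(-70) = 5390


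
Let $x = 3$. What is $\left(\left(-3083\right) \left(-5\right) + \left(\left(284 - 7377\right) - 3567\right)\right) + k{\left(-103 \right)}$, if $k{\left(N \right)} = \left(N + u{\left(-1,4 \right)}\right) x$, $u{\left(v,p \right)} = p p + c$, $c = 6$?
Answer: $4512$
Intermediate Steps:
$u{\left(v,p \right)} = 6 + p^{2}$ ($u{\left(v,p \right)} = p p + 6 = p^{2} + 6 = 6 + p^{2}$)
$k{\left(N \right)} = 66 + 3 N$ ($k{\left(N \right)} = \left(N + \left(6 + 4^{2}\right)\right) 3 = \left(N + \left(6 + 16\right)\right) 3 = \left(N + 22\right) 3 = \left(22 + N\right) 3 = 66 + 3 N$)
$\left(\left(-3083\right) \left(-5\right) + \left(\left(284 - 7377\right) - 3567\right)\right) + k{\left(-103 \right)} = \left(\left(-3083\right) \left(-5\right) + \left(\left(284 - 7377\right) - 3567\right)\right) + \left(66 + 3 \left(-103\right)\right) = \left(15415 - 10660\right) + \left(66 - 309\right) = \left(15415 - 10660\right) - 243 = 4755 - 243 = 4512$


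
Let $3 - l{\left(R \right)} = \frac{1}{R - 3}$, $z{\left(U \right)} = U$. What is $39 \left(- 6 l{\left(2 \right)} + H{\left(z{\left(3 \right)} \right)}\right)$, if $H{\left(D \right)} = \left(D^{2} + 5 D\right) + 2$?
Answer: $78$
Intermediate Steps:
$H{\left(D \right)} = 2 + D^{2} + 5 D$
$l{\left(R \right)} = 3 - \frac{1}{-3 + R}$ ($l{\left(R \right)} = 3 - \frac{1}{R - 3} = 3 - \frac{1}{-3 + R}$)
$39 \left(- 6 l{\left(2 \right)} + H{\left(z{\left(3 \right)} \right)}\right) = 39 \left(- 6 \frac{-10 + 3 \cdot 2}{-3 + 2} + \left(2 + 3^{2} + 5 \cdot 3\right)\right) = 39 \left(- 6 \frac{-10 + 6}{-1} + \left(2 + 9 + 15\right)\right) = 39 \left(- 6 \left(\left(-1\right) \left(-4\right)\right) + 26\right) = 39 \left(\left(-6\right) 4 + 26\right) = 39 \left(-24 + 26\right) = 39 \cdot 2 = 78$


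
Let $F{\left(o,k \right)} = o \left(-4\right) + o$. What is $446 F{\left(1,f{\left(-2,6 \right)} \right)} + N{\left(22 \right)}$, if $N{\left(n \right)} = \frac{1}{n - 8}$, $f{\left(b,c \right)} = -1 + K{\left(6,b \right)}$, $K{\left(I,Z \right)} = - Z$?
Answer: $- \frac{18731}{14} \approx -1337.9$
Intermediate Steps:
$f{\left(b,c \right)} = -1 - b$
$N{\left(n \right)} = \frac{1}{-8 + n}$
$F{\left(o,k \right)} = - 3 o$ ($F{\left(o,k \right)} = - 4 o + o = - 3 o$)
$446 F{\left(1,f{\left(-2,6 \right)} \right)} + N{\left(22 \right)} = 446 \left(\left(-3\right) 1\right) + \frac{1}{-8 + 22} = 446 \left(-3\right) + \frac{1}{14} = -1338 + \frac{1}{14} = - \frac{18731}{14}$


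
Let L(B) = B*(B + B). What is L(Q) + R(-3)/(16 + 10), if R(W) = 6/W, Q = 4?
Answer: 415/13 ≈ 31.923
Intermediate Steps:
L(B) = 2*B**2 (L(B) = B*(2*B) = 2*B**2)
L(Q) + R(-3)/(16 + 10) = 2*4**2 + (6/(-3))/(16 + 10) = 2*16 + (6*(-1/3))/26 = 32 - 2*1/26 = 32 - 1/13 = 415/13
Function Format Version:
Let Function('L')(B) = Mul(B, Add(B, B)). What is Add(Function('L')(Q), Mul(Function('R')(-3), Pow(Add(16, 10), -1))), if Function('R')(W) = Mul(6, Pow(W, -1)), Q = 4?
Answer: Rational(415, 13) ≈ 31.923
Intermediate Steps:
Function('L')(B) = Mul(2, Pow(B, 2)) (Function('L')(B) = Mul(B, Mul(2, B)) = Mul(2, Pow(B, 2)))
Add(Function('L')(Q), Mul(Function('R')(-3), Pow(Add(16, 10), -1))) = Add(Mul(2, Pow(4, 2)), Mul(Mul(6, Pow(-3, -1)), Pow(Add(16, 10), -1))) = Add(Mul(2, 16), Mul(Mul(6, Rational(-1, 3)), Pow(26, -1))) = Add(32, Mul(-2, Rational(1, 26))) = Add(32, Rational(-1, 13)) = Rational(415, 13)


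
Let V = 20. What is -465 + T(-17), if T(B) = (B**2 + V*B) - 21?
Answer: -537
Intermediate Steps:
T(B) = -21 + B**2 + 20*B (T(B) = (B**2 + 20*B) - 21 = -21 + B**2 + 20*B)
-465 + T(-17) = -465 + (-21 + (-17)**2 + 20*(-17)) = -465 + (-21 + 289 - 340) = -465 - 72 = -537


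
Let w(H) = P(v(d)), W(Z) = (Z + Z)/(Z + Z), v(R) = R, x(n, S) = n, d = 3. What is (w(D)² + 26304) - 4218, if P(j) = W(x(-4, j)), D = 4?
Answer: 22087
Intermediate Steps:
W(Z) = 1 (W(Z) = (2*Z)/((2*Z)) = (2*Z)*(1/(2*Z)) = 1)
P(j) = 1
w(H) = 1
(w(D)² + 26304) - 4218 = (1² + 26304) - 4218 = (1 + 26304) - 4218 = 26305 - 4218 = 22087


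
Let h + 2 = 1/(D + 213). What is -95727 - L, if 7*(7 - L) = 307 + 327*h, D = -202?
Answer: -7375008/77 ≈ -95779.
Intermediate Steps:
h = -21/11 (h = -2 + 1/(-202 + 213) = -2 + 1/11 = -21/11 ≈ -1.9091)
L = 4029/77 (L = 7 - (307 + 327*(-21/11))/7 = 7 - (307 - 6867/11)/7 = 7 - ⅐*(-3490/11) = 7 + 3490/77 = 4029/77 ≈ 52.325)
-95727 - L = -95727 - 1*4029/77 = -95727 - 4029/77 = -7375008/77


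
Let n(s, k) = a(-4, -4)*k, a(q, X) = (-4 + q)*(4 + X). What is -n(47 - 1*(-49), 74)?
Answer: 0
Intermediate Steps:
n(s, k) = 0 (n(s, k) = (-16 - 4*(-4) + 4*(-4) - 4*(-4))*k = (-16 + 16 - 16 + 16)*k = 0*k = 0)
-n(47 - 1*(-49), 74) = -1*0 = 0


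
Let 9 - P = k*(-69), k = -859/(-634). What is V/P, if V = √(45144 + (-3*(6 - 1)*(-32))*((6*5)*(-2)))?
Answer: 1268*√454/21659 ≈ 1.2474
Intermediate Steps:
V = 6*√454 (V = √(45144 + (-3*5*(-32))*(30*(-2))) = √(45144 - 15*(-32)*(-60)) = √(45144 + 480*(-60)) = √(45144 - 28800) = √16344 = 6*√454 ≈ 127.84)
k = 859/634 (k = -859*(-1/634) = 859/634 ≈ 1.3549)
P = 64977/634 (P = 9 - 859*(-69)/634 = 9 - 1*(-59271/634) = 9 + 59271/634 = 64977/634 ≈ 102.49)
V/P = (6*√454)/(64977/634) = (6*√454)*(634/64977) = 1268*√454/21659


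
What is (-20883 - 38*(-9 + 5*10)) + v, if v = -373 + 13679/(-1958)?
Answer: -44683491/1958 ≈ -22821.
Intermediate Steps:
v = -744013/1958 (v = -373 + 13679*(-1/1958) = -373 - 13679/1958 = -744013/1958 ≈ -379.99)
(-20883 - 38*(-9 + 5*10)) + v = (-20883 - 38*(-9 + 5*10)) - 744013/1958 = (-20883 - 38*(-9 + 50)) - 744013/1958 = (-20883 - 38*41) - 744013/1958 = (-20883 - 1558) - 744013/1958 = -22441 - 744013/1958 = -44683491/1958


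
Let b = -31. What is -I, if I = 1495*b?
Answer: 46345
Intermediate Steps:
I = -46345 (I = 1495*(-31) = -46345)
-I = -1*(-46345) = 46345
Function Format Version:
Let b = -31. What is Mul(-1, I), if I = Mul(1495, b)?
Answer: 46345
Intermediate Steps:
I = -46345 (I = Mul(1495, -31) = -46345)
Mul(-1, I) = Mul(-1, -46345) = 46345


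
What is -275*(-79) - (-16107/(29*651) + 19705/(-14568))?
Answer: 284553218651/13096632 ≈ 21727.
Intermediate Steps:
-275*(-79) - (-16107/(29*651) + 19705/(-14568)) = 21725 - (-16107/18879 + 19705*(-1/14568)) = 21725 - (-16107*1/18879 - 19705/14568) = 21725 - (-767/899 - 19705/14568) = 21725 - 1*(-28888451/13096632) = 21725 + 28888451/13096632 = 284553218651/13096632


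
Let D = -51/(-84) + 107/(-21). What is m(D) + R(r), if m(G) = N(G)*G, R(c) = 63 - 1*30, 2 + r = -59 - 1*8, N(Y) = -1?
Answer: 3149/84 ≈ 37.488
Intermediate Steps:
r = -69 (r = -2 + (-59 - 1*8) = -2 + (-59 - 8) = -2 - 67 = -69)
R(c) = 33 (R(c) = 63 - 30 = 33)
D = -377/84 (D = -51*(-1/84) + 107*(-1/21) = 17/28 - 107/21 = -377/84 ≈ -4.4881)
m(G) = -G
m(D) + R(r) = -1*(-377/84) + 33 = 377/84 + 33 = 3149/84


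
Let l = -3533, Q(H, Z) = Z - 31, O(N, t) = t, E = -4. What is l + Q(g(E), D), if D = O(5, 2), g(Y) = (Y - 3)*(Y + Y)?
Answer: -3562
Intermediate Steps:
g(Y) = 2*Y*(-3 + Y) (g(Y) = (-3 + Y)*(2*Y) = 2*Y*(-3 + Y))
D = 2
Q(H, Z) = -31 + Z
l + Q(g(E), D) = -3533 + (-31 + 2) = -3533 - 29 = -3562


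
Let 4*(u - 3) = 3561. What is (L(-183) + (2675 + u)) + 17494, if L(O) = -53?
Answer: 84037/4 ≈ 21009.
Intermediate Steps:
u = 3573/4 (u = 3 + (¼)*3561 = 3 + 3561/4 = 3573/4 ≈ 893.25)
(L(-183) + (2675 + u)) + 17494 = (-53 + (2675 + 3573/4)) + 17494 = (-53 + 14273/4) + 17494 = 14061/4 + 17494 = 84037/4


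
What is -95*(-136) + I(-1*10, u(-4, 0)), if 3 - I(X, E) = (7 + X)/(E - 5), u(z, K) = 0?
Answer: 64612/5 ≈ 12922.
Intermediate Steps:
I(X, E) = 3 - (7 + X)/(-5 + E) (I(X, E) = 3 - (7 + X)/(E - 5) = 3 - (7 + X)/(-5 + E))
-95*(-136) + I(-1*10, u(-4, 0)) = -95*(-136) + (-22 - (-1)*10 + 3*0)/(-5 + 0) = 12920 + (-22 - 1*(-10) + 0)/(-5) = 12920 - (-22 + 10 + 0)/5 = 12920 - 1/5*(-12) = 12920 + 12/5 = 64612/5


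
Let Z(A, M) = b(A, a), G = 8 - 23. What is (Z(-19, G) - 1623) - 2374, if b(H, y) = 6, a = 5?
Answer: -3991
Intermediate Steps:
G = -15
Z(A, M) = 6
(Z(-19, G) - 1623) - 2374 = (6 - 1623) - 2374 = -1617 - 2374 = -3991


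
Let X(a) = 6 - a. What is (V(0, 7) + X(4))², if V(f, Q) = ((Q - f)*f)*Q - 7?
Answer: 25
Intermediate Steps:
V(f, Q) = -7 + Q*f*(Q - f) (V(f, Q) = (f*(Q - f))*Q - 7 = Q*f*(Q - f) - 7 = -7 + Q*f*(Q - f))
(V(0, 7) + X(4))² = ((-7 + 0*7² - 1*7*0²) + (6 - 1*4))² = ((-7 + 0*49 - 1*7*0) + (6 - 4))² = ((-7 + 0 + 0) + 2)² = (-7 + 2)² = (-5)² = 25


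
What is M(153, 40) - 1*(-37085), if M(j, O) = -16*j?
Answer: 34637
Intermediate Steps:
M(153, 40) - 1*(-37085) = -16*153 - 1*(-37085) = -2448 + 37085 = 34637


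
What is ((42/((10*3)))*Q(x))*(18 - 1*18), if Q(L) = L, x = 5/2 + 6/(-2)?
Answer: 0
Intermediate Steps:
x = -½ (x = 5*(½) + 6*(-½) = 5/2 - 3 = -½ ≈ -0.50000)
((42/((10*3)))*Q(x))*(18 - 1*18) = ((42/((10*3)))*(-½))*(18 - 1*18) = ((42/30)*(-½))*(18 - 18) = ((42*(1/30))*(-½))*0 = ((7/5)*(-½))*0 = -7/10*0 = 0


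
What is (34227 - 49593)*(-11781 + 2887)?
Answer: 136665204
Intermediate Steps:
(34227 - 49593)*(-11781 + 2887) = -15366*(-8894) = 136665204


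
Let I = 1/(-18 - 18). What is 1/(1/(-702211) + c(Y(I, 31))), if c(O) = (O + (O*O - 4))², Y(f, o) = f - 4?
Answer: 1179444830976/79213360292635 ≈ 0.014889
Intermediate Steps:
I = -1/36 (I = 1/(-36) = -1/36 ≈ -0.027778)
Y(f, o) = -4 + f
c(O) = (-4 + O + O²)² (c(O) = (O + (O² - 4))² = (O + (-4 + O²))² = (-4 + O + O²)²)
1/(1/(-702211) + c(Y(I, 31))) = 1/(1/(-702211) + (-4 + (-4 - 1/36) + (-4 - 1/36)²)²) = 1/(-1/702211 + (-4 - 145/36 + (-145/36)²)²) = 1/(-1/702211 + (-4 - 145/36 + 21025/1296)²) = 1/(-1/702211 + (10621/1296)²) = 1/(-1/702211 + 112805641/1679616) = 1/(79213360292635/1179444830976) = 1179444830976/79213360292635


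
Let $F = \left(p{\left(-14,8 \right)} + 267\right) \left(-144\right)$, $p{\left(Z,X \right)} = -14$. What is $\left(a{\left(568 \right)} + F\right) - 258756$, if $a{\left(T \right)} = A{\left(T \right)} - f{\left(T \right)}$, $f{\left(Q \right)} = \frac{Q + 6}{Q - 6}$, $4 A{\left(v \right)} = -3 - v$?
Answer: $- \frac{331952911}{1124} \approx -2.9533 \cdot 10^{5}$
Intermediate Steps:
$A{\left(v \right)} = - \frac{3}{4} - \frac{v}{4}$ ($A{\left(v \right)} = \frac{-3 - v}{4} = - \frac{3}{4} - \frac{v}{4}$)
$f{\left(Q \right)} = \frac{6 + Q}{-6 + Q}$
$F = -36432$ ($F = \left(-14 + 267\right) \left(-144\right) = 253 \left(-144\right) = -36432$)
$a{\left(T \right)} = - \frac{3}{4} - \frac{T}{4} - \frac{6 + T}{-6 + T}$ ($a{\left(T \right)} = \left(- \frac{3}{4} - \frac{T}{4}\right) - \frac{6 + T}{-6 + T} = - \frac{3}{4} - \frac{T}{4} - \frac{6 + T}{-6 + T}$)
$\left(a{\left(568 \right)} + F\right) - 258756 = \left(\frac{-6 - 568 - 568^{2}}{4 \left(-6 + 568\right)} - 36432\right) - 258756 = \left(\frac{-6 - 568 - 322624}{4 \cdot 562} - 36432\right) - 258756 = \left(\frac{1}{4} \cdot \frac{1}{562} \left(-6 - 568 - 322624\right) - 36432\right) - 258756 = \left(\frac{1}{4} \cdot \frac{1}{562} \left(-323198\right) - 36432\right) - 258756 = \left(- \frac{161599}{1124} - 36432\right) - 258756 = - \frac{41111167}{1124} - 258756 = - \frac{331952911}{1124}$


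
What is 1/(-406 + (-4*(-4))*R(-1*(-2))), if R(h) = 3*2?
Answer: -1/310 ≈ -0.0032258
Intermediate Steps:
R(h) = 6
1/(-406 + (-4*(-4))*R(-1*(-2))) = 1/(-406 - 4*(-4)*6) = 1/(-406 + 16*6) = 1/(-406 + 96) = 1/(-310) = -1/310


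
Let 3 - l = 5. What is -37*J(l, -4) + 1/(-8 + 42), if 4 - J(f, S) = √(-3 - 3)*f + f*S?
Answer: 5033/34 - 74*I*√6 ≈ 148.03 - 181.26*I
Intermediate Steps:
l = -2 (l = 3 - 1*5 = 3 - 5 = -2)
J(f, S) = 4 - S*f - I*f*√6 (J(f, S) = 4 - (√(-3 - 3)*f + f*S) = 4 - (√(-6)*f + S*f) = 4 - ((I*√6)*f + S*f) = 4 - (I*f*√6 + S*f) = 4 - (S*f + I*f*√6) = 4 + (-S*f - I*f*√6) = 4 - S*f - I*f*√6)
-37*J(l, -4) + 1/(-8 + 42) = -37*(4 - 1*(-4)*(-2) - 1*I*(-2)*√6) + 1/(-8 + 42) = -37*(4 - 8 + 2*I*√6) + 1/34 = -37*(-4 + 2*I*√6) + 1/34 = (148 - 74*I*√6) + 1/34 = 5033/34 - 74*I*√6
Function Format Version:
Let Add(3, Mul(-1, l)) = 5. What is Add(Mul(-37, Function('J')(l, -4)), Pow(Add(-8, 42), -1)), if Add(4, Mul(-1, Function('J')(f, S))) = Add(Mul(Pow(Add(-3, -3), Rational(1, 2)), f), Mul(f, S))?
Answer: Add(Rational(5033, 34), Mul(-74, I, Pow(6, Rational(1, 2)))) ≈ Add(148.03, Mul(-181.26, I))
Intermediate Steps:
l = -2 (l = Add(3, Mul(-1, 5)) = Add(3, -5) = -2)
Function('J')(f, S) = Add(4, Mul(-1, S, f), Mul(-1, I, f, Pow(6, Rational(1, 2)))) (Function('J')(f, S) = Add(4, Mul(-1, Add(Mul(Pow(Add(-3, -3), Rational(1, 2)), f), Mul(f, S)))) = Add(4, Mul(-1, Add(Mul(Pow(-6, Rational(1, 2)), f), Mul(S, f)))) = Add(4, Mul(-1, Add(Mul(Mul(I, Pow(6, Rational(1, 2))), f), Mul(S, f)))) = Add(4, Mul(-1, Add(Mul(I, f, Pow(6, Rational(1, 2))), Mul(S, f)))) = Add(4, Mul(-1, Add(Mul(S, f), Mul(I, f, Pow(6, Rational(1, 2)))))) = Add(4, Add(Mul(-1, S, f), Mul(-1, I, f, Pow(6, Rational(1, 2))))) = Add(4, Mul(-1, S, f), Mul(-1, I, f, Pow(6, Rational(1, 2)))))
Add(Mul(-37, Function('J')(l, -4)), Pow(Add(-8, 42), -1)) = Add(Mul(-37, Add(4, Mul(-1, -4, -2), Mul(-1, I, -2, Pow(6, Rational(1, 2))))), Pow(Add(-8, 42), -1)) = Add(Mul(-37, Add(4, -8, Mul(2, I, Pow(6, Rational(1, 2))))), Pow(34, -1)) = Add(Mul(-37, Add(-4, Mul(2, I, Pow(6, Rational(1, 2))))), Rational(1, 34)) = Add(Add(148, Mul(-74, I, Pow(6, Rational(1, 2)))), Rational(1, 34)) = Add(Rational(5033, 34), Mul(-74, I, Pow(6, Rational(1, 2))))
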